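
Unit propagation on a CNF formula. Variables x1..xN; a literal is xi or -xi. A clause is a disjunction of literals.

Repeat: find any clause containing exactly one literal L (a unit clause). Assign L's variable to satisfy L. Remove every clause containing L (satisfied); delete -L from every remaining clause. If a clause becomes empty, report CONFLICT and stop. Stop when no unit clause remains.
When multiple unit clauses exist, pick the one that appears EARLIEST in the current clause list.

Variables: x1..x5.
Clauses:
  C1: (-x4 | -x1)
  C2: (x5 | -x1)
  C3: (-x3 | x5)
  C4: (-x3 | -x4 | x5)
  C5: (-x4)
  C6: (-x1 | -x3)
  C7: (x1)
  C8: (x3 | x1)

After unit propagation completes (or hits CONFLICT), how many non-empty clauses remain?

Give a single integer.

unit clause [-4] forces x4=F; simplify:
  satisfied 3 clause(s); 5 remain; assigned so far: [4]
unit clause [1] forces x1=T; simplify:
  drop -1 from [5, -1] -> [5]
  drop -1 from [-1, -3] -> [-3]
  satisfied 2 clause(s); 3 remain; assigned so far: [1, 4]
unit clause [5] forces x5=T; simplify:
  satisfied 2 clause(s); 1 remain; assigned so far: [1, 4, 5]
unit clause [-3] forces x3=F; simplify:
  satisfied 1 clause(s); 0 remain; assigned so far: [1, 3, 4, 5]

Answer: 0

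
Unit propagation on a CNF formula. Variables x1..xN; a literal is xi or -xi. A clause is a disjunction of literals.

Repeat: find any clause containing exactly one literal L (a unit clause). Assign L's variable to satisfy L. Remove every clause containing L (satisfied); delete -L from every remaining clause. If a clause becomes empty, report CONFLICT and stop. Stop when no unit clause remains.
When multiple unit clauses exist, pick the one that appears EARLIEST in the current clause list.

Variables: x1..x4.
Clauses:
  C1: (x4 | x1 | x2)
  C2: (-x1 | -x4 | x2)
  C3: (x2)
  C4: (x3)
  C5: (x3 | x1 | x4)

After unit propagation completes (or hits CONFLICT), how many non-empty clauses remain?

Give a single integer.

unit clause [2] forces x2=T; simplify:
  satisfied 3 clause(s); 2 remain; assigned so far: [2]
unit clause [3] forces x3=T; simplify:
  satisfied 2 clause(s); 0 remain; assigned so far: [2, 3]

Answer: 0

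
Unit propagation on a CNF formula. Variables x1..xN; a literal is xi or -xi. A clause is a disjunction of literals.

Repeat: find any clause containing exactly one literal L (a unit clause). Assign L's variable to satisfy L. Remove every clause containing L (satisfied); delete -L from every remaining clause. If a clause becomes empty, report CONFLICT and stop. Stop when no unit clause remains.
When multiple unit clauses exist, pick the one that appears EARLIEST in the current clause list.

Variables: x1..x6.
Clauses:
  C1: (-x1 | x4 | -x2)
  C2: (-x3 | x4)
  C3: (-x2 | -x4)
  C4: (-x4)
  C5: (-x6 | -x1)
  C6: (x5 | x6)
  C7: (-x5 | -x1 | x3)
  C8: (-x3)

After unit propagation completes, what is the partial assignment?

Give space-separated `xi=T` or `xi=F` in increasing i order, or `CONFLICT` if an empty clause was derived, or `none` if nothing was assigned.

Answer: x3=F x4=F

Derivation:
unit clause [-4] forces x4=F; simplify:
  drop 4 from [-1, 4, -2] -> [-1, -2]
  drop 4 from [-3, 4] -> [-3]
  satisfied 2 clause(s); 6 remain; assigned so far: [4]
unit clause [-3] forces x3=F; simplify:
  drop 3 from [-5, -1, 3] -> [-5, -1]
  satisfied 2 clause(s); 4 remain; assigned so far: [3, 4]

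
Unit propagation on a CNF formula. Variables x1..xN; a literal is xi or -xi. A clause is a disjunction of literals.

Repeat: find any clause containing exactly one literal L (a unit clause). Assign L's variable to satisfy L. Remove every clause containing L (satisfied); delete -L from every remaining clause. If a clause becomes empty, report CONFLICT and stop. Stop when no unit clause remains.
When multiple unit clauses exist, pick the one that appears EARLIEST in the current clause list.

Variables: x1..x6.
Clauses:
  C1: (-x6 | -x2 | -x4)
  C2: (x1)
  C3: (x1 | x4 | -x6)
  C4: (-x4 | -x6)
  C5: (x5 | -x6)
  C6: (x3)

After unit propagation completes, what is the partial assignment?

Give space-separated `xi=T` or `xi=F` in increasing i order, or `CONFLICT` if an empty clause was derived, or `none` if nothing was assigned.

unit clause [1] forces x1=T; simplify:
  satisfied 2 clause(s); 4 remain; assigned so far: [1]
unit clause [3] forces x3=T; simplify:
  satisfied 1 clause(s); 3 remain; assigned so far: [1, 3]

Answer: x1=T x3=T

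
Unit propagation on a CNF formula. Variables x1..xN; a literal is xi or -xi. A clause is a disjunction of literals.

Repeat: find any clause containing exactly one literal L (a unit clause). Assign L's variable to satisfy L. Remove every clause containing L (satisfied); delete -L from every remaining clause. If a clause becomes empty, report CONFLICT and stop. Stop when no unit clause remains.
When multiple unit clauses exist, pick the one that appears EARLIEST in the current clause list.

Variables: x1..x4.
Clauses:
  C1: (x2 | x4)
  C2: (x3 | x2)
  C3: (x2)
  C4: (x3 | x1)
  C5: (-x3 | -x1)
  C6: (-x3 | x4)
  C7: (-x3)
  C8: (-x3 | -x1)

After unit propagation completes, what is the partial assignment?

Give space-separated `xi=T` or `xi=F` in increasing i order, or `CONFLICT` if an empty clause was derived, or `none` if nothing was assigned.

Answer: x1=T x2=T x3=F

Derivation:
unit clause [2] forces x2=T; simplify:
  satisfied 3 clause(s); 5 remain; assigned so far: [2]
unit clause [-3] forces x3=F; simplify:
  drop 3 from [3, 1] -> [1]
  satisfied 4 clause(s); 1 remain; assigned so far: [2, 3]
unit clause [1] forces x1=T; simplify:
  satisfied 1 clause(s); 0 remain; assigned so far: [1, 2, 3]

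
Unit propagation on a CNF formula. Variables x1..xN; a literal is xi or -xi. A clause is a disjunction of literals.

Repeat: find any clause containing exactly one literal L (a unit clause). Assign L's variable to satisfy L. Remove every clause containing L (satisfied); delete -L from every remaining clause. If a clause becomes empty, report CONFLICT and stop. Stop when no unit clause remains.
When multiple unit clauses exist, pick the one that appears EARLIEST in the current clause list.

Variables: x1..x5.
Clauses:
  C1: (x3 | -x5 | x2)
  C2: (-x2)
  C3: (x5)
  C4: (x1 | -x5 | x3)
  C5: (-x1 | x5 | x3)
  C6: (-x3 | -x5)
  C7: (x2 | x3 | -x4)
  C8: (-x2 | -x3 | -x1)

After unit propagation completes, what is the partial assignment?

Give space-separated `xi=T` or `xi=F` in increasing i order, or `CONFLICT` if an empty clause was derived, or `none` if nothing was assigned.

unit clause [-2] forces x2=F; simplify:
  drop 2 from [3, -5, 2] -> [3, -5]
  drop 2 from [2, 3, -4] -> [3, -4]
  satisfied 2 clause(s); 6 remain; assigned so far: [2]
unit clause [5] forces x5=T; simplify:
  drop -5 from [3, -5] -> [3]
  drop -5 from [1, -5, 3] -> [1, 3]
  drop -5 from [-3, -5] -> [-3]
  satisfied 2 clause(s); 4 remain; assigned so far: [2, 5]
unit clause [3] forces x3=T; simplify:
  drop -3 from [-3] -> [] (empty!)
  satisfied 3 clause(s); 1 remain; assigned so far: [2, 3, 5]
CONFLICT (empty clause)

Answer: CONFLICT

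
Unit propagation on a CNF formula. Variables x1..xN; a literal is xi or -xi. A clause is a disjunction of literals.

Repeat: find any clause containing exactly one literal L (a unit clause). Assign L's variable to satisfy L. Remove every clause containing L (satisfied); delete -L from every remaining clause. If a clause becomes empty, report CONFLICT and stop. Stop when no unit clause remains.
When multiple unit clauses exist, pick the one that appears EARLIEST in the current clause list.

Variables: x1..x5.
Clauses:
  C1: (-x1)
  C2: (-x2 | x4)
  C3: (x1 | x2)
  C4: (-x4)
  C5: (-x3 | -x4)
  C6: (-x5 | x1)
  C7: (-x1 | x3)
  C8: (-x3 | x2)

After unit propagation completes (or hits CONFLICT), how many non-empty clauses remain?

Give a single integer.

unit clause [-1] forces x1=F; simplify:
  drop 1 from [1, 2] -> [2]
  drop 1 from [-5, 1] -> [-5]
  satisfied 2 clause(s); 6 remain; assigned so far: [1]
unit clause [2] forces x2=T; simplify:
  drop -2 from [-2, 4] -> [4]
  satisfied 2 clause(s); 4 remain; assigned so far: [1, 2]
unit clause [4] forces x4=T; simplify:
  drop -4 from [-4] -> [] (empty!)
  drop -4 from [-3, -4] -> [-3]
  satisfied 1 clause(s); 3 remain; assigned so far: [1, 2, 4]
CONFLICT (empty clause)

Answer: 2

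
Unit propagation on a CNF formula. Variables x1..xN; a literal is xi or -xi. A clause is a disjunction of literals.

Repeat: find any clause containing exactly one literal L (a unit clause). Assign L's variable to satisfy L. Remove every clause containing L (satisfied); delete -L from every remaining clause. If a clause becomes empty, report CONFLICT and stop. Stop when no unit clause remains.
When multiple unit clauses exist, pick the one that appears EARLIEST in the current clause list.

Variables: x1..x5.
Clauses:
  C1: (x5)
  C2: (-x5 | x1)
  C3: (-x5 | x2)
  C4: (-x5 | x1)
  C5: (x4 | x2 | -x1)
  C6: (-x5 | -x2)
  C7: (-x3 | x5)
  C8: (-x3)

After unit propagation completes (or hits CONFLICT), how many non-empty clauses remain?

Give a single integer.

Answer: 1

Derivation:
unit clause [5] forces x5=T; simplify:
  drop -5 from [-5, 1] -> [1]
  drop -5 from [-5, 2] -> [2]
  drop -5 from [-5, 1] -> [1]
  drop -5 from [-5, -2] -> [-2]
  satisfied 2 clause(s); 6 remain; assigned so far: [5]
unit clause [1] forces x1=T; simplify:
  drop -1 from [4, 2, -1] -> [4, 2]
  satisfied 2 clause(s); 4 remain; assigned so far: [1, 5]
unit clause [2] forces x2=T; simplify:
  drop -2 from [-2] -> [] (empty!)
  satisfied 2 clause(s); 2 remain; assigned so far: [1, 2, 5]
CONFLICT (empty clause)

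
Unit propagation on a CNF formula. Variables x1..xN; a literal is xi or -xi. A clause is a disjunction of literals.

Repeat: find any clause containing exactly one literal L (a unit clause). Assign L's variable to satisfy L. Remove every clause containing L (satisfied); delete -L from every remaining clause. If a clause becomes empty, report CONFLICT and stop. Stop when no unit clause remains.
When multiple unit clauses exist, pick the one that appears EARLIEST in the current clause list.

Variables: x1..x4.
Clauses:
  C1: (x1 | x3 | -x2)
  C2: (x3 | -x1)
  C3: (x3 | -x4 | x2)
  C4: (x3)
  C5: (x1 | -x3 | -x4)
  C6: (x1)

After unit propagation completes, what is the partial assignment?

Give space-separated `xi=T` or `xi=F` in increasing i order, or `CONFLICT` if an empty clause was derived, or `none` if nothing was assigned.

unit clause [3] forces x3=T; simplify:
  drop -3 from [1, -3, -4] -> [1, -4]
  satisfied 4 clause(s); 2 remain; assigned so far: [3]
unit clause [1] forces x1=T; simplify:
  satisfied 2 clause(s); 0 remain; assigned so far: [1, 3]

Answer: x1=T x3=T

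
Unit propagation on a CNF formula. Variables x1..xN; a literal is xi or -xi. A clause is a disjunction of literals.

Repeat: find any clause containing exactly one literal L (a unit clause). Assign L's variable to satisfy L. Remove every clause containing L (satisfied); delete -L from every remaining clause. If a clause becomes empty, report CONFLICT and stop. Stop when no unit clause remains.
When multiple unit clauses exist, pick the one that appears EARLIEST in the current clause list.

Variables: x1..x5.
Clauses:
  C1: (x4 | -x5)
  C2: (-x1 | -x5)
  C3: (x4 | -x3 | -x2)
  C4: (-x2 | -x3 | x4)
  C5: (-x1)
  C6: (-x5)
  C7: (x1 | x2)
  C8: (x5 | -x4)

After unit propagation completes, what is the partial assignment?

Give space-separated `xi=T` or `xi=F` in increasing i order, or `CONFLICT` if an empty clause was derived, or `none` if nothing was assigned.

Answer: x1=F x2=T x3=F x4=F x5=F

Derivation:
unit clause [-1] forces x1=F; simplify:
  drop 1 from [1, 2] -> [2]
  satisfied 2 clause(s); 6 remain; assigned so far: [1]
unit clause [-5] forces x5=F; simplify:
  drop 5 from [5, -4] -> [-4]
  satisfied 2 clause(s); 4 remain; assigned so far: [1, 5]
unit clause [2] forces x2=T; simplify:
  drop -2 from [4, -3, -2] -> [4, -3]
  drop -2 from [-2, -3, 4] -> [-3, 4]
  satisfied 1 clause(s); 3 remain; assigned so far: [1, 2, 5]
unit clause [-4] forces x4=F; simplify:
  drop 4 from [4, -3] -> [-3]
  drop 4 from [-3, 4] -> [-3]
  satisfied 1 clause(s); 2 remain; assigned so far: [1, 2, 4, 5]
unit clause [-3] forces x3=F; simplify:
  satisfied 2 clause(s); 0 remain; assigned so far: [1, 2, 3, 4, 5]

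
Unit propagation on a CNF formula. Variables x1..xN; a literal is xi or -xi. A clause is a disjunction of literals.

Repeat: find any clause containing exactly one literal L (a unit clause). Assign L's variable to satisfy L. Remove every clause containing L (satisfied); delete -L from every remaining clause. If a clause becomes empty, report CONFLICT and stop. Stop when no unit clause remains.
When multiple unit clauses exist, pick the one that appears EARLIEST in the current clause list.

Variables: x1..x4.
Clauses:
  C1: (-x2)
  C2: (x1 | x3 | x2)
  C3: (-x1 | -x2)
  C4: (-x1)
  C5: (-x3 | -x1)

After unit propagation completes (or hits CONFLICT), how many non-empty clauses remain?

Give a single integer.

Answer: 0

Derivation:
unit clause [-2] forces x2=F; simplify:
  drop 2 from [1, 3, 2] -> [1, 3]
  satisfied 2 clause(s); 3 remain; assigned so far: [2]
unit clause [-1] forces x1=F; simplify:
  drop 1 from [1, 3] -> [3]
  satisfied 2 clause(s); 1 remain; assigned so far: [1, 2]
unit clause [3] forces x3=T; simplify:
  satisfied 1 clause(s); 0 remain; assigned so far: [1, 2, 3]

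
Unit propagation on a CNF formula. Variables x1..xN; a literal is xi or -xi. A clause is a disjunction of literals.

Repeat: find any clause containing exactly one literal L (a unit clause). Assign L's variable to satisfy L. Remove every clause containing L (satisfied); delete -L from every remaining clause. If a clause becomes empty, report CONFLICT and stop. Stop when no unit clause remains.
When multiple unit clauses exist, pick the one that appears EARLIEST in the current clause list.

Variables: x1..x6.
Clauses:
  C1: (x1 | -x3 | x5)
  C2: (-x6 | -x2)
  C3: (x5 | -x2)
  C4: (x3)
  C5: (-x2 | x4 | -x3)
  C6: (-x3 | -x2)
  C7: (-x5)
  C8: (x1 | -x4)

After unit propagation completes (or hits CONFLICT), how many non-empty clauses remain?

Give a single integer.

Answer: 0

Derivation:
unit clause [3] forces x3=T; simplify:
  drop -3 from [1, -3, 5] -> [1, 5]
  drop -3 from [-2, 4, -3] -> [-2, 4]
  drop -3 from [-3, -2] -> [-2]
  satisfied 1 clause(s); 7 remain; assigned so far: [3]
unit clause [-2] forces x2=F; simplify:
  satisfied 4 clause(s); 3 remain; assigned so far: [2, 3]
unit clause [-5] forces x5=F; simplify:
  drop 5 from [1, 5] -> [1]
  satisfied 1 clause(s); 2 remain; assigned so far: [2, 3, 5]
unit clause [1] forces x1=T; simplify:
  satisfied 2 clause(s); 0 remain; assigned so far: [1, 2, 3, 5]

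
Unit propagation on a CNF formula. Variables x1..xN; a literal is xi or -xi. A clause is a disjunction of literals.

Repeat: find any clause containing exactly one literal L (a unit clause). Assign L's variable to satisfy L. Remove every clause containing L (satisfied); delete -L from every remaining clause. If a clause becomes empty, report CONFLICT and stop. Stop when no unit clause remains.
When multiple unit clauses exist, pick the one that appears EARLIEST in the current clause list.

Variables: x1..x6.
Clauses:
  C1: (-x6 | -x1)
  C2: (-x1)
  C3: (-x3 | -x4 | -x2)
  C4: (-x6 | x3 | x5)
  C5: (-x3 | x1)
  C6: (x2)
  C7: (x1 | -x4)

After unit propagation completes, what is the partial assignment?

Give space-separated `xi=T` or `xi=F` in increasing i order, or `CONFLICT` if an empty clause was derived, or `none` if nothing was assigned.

unit clause [-1] forces x1=F; simplify:
  drop 1 from [-3, 1] -> [-3]
  drop 1 from [1, -4] -> [-4]
  satisfied 2 clause(s); 5 remain; assigned so far: [1]
unit clause [-3] forces x3=F; simplify:
  drop 3 from [-6, 3, 5] -> [-6, 5]
  satisfied 2 clause(s); 3 remain; assigned so far: [1, 3]
unit clause [2] forces x2=T; simplify:
  satisfied 1 clause(s); 2 remain; assigned so far: [1, 2, 3]
unit clause [-4] forces x4=F; simplify:
  satisfied 1 clause(s); 1 remain; assigned so far: [1, 2, 3, 4]

Answer: x1=F x2=T x3=F x4=F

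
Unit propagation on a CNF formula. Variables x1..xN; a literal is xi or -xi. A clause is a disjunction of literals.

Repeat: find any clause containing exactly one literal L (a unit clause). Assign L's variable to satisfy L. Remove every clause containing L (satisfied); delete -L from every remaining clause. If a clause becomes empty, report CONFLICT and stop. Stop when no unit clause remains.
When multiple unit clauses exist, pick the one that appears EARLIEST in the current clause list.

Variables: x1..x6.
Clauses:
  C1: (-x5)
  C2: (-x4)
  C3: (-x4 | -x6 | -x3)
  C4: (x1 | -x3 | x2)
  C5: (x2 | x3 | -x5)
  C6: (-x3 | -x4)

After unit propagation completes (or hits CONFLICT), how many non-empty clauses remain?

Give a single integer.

unit clause [-5] forces x5=F; simplify:
  satisfied 2 clause(s); 4 remain; assigned so far: [5]
unit clause [-4] forces x4=F; simplify:
  satisfied 3 clause(s); 1 remain; assigned so far: [4, 5]

Answer: 1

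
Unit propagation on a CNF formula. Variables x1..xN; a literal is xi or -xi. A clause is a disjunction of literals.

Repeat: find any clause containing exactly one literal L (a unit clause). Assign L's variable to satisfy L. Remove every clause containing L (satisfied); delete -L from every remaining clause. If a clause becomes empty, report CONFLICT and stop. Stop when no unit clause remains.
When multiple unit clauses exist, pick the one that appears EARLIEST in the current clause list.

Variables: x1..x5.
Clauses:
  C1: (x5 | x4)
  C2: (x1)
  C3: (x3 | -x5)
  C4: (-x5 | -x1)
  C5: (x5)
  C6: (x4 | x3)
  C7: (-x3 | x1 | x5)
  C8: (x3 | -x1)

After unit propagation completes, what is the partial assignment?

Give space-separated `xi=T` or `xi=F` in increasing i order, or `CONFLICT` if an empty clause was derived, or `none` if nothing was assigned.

Answer: CONFLICT

Derivation:
unit clause [1] forces x1=T; simplify:
  drop -1 from [-5, -1] -> [-5]
  drop -1 from [3, -1] -> [3]
  satisfied 2 clause(s); 6 remain; assigned so far: [1]
unit clause [-5] forces x5=F; simplify:
  drop 5 from [5, 4] -> [4]
  drop 5 from [5] -> [] (empty!)
  satisfied 2 clause(s); 4 remain; assigned so far: [1, 5]
CONFLICT (empty clause)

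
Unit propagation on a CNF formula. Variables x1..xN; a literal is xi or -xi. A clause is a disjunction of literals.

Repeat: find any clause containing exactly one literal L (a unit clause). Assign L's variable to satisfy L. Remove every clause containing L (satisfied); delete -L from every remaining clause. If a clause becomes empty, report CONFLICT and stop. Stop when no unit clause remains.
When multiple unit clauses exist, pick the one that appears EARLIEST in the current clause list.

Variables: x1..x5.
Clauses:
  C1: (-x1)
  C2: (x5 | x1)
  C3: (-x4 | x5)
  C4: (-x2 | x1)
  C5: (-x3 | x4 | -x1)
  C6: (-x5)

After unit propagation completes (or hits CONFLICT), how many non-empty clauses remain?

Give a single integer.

unit clause [-1] forces x1=F; simplify:
  drop 1 from [5, 1] -> [5]
  drop 1 from [-2, 1] -> [-2]
  satisfied 2 clause(s); 4 remain; assigned so far: [1]
unit clause [5] forces x5=T; simplify:
  drop -5 from [-5] -> [] (empty!)
  satisfied 2 clause(s); 2 remain; assigned so far: [1, 5]
CONFLICT (empty clause)

Answer: 1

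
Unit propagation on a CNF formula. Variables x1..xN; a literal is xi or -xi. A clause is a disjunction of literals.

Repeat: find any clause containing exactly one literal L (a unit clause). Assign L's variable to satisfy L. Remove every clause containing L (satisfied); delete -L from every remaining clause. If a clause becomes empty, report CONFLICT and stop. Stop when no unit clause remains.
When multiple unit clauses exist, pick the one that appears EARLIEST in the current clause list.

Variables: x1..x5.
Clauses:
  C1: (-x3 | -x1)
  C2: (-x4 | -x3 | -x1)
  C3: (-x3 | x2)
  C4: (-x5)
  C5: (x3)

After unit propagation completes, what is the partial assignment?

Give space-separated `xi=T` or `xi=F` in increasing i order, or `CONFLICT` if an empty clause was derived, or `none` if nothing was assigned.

Answer: x1=F x2=T x3=T x5=F

Derivation:
unit clause [-5] forces x5=F; simplify:
  satisfied 1 clause(s); 4 remain; assigned so far: [5]
unit clause [3] forces x3=T; simplify:
  drop -3 from [-3, -1] -> [-1]
  drop -3 from [-4, -3, -1] -> [-4, -1]
  drop -3 from [-3, 2] -> [2]
  satisfied 1 clause(s); 3 remain; assigned so far: [3, 5]
unit clause [-1] forces x1=F; simplify:
  satisfied 2 clause(s); 1 remain; assigned so far: [1, 3, 5]
unit clause [2] forces x2=T; simplify:
  satisfied 1 clause(s); 0 remain; assigned so far: [1, 2, 3, 5]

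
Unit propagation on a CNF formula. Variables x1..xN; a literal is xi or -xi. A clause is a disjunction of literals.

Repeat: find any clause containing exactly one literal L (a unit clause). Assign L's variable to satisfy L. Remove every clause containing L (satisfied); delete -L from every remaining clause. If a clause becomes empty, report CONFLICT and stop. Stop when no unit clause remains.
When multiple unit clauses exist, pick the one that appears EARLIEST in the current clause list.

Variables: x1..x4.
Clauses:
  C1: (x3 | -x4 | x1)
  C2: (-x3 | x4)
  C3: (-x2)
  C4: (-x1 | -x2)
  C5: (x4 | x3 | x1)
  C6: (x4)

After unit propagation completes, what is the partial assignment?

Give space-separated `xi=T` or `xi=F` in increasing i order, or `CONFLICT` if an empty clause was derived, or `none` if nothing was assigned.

Answer: x2=F x4=T

Derivation:
unit clause [-2] forces x2=F; simplify:
  satisfied 2 clause(s); 4 remain; assigned so far: [2]
unit clause [4] forces x4=T; simplify:
  drop -4 from [3, -4, 1] -> [3, 1]
  satisfied 3 clause(s); 1 remain; assigned so far: [2, 4]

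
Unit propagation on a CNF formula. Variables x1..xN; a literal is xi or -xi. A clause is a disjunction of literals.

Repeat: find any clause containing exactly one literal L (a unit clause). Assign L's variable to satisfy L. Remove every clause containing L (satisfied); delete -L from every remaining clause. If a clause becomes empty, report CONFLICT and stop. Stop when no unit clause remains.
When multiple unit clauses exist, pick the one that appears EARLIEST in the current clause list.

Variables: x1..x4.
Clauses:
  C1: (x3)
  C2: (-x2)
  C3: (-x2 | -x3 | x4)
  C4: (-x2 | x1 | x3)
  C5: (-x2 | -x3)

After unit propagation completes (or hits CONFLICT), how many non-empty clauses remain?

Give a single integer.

unit clause [3] forces x3=T; simplify:
  drop -3 from [-2, -3, 4] -> [-2, 4]
  drop -3 from [-2, -3] -> [-2]
  satisfied 2 clause(s); 3 remain; assigned so far: [3]
unit clause [-2] forces x2=F; simplify:
  satisfied 3 clause(s); 0 remain; assigned so far: [2, 3]

Answer: 0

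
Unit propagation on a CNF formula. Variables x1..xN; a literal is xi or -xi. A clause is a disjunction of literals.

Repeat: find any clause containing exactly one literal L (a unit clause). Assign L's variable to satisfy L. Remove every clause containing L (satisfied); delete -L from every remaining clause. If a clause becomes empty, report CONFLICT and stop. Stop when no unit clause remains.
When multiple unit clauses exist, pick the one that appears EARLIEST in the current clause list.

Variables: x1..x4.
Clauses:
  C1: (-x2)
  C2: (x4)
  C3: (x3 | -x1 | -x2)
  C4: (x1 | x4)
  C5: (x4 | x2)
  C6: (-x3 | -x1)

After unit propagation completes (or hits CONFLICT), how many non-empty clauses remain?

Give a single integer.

Answer: 1

Derivation:
unit clause [-2] forces x2=F; simplify:
  drop 2 from [4, 2] -> [4]
  satisfied 2 clause(s); 4 remain; assigned so far: [2]
unit clause [4] forces x4=T; simplify:
  satisfied 3 clause(s); 1 remain; assigned so far: [2, 4]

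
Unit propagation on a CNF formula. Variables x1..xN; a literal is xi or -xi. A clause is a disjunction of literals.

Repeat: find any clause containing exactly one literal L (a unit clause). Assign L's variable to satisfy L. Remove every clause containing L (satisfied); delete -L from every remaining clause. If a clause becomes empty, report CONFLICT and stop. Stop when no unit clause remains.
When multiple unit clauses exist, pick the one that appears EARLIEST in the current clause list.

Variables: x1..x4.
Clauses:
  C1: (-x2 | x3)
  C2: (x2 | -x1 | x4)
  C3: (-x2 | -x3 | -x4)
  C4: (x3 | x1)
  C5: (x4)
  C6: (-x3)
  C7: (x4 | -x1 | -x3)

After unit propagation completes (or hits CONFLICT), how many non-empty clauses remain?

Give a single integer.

unit clause [4] forces x4=T; simplify:
  drop -4 from [-2, -3, -4] -> [-2, -3]
  satisfied 3 clause(s); 4 remain; assigned so far: [4]
unit clause [-3] forces x3=F; simplify:
  drop 3 from [-2, 3] -> [-2]
  drop 3 from [3, 1] -> [1]
  satisfied 2 clause(s); 2 remain; assigned so far: [3, 4]
unit clause [-2] forces x2=F; simplify:
  satisfied 1 clause(s); 1 remain; assigned so far: [2, 3, 4]
unit clause [1] forces x1=T; simplify:
  satisfied 1 clause(s); 0 remain; assigned so far: [1, 2, 3, 4]

Answer: 0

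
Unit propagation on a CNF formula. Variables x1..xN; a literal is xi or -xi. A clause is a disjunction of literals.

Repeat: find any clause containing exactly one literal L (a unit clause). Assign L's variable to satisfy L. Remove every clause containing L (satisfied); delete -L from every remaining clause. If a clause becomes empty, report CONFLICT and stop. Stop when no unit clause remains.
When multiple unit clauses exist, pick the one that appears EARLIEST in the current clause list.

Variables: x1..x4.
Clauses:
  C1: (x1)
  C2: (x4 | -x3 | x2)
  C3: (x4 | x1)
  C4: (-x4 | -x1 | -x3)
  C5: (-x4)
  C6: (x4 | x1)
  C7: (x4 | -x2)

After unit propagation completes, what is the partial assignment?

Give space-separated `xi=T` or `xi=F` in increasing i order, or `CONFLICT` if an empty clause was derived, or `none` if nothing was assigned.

Answer: x1=T x2=F x3=F x4=F

Derivation:
unit clause [1] forces x1=T; simplify:
  drop -1 from [-4, -1, -3] -> [-4, -3]
  satisfied 3 clause(s); 4 remain; assigned so far: [1]
unit clause [-4] forces x4=F; simplify:
  drop 4 from [4, -3, 2] -> [-3, 2]
  drop 4 from [4, -2] -> [-2]
  satisfied 2 clause(s); 2 remain; assigned so far: [1, 4]
unit clause [-2] forces x2=F; simplify:
  drop 2 from [-3, 2] -> [-3]
  satisfied 1 clause(s); 1 remain; assigned so far: [1, 2, 4]
unit clause [-3] forces x3=F; simplify:
  satisfied 1 clause(s); 0 remain; assigned so far: [1, 2, 3, 4]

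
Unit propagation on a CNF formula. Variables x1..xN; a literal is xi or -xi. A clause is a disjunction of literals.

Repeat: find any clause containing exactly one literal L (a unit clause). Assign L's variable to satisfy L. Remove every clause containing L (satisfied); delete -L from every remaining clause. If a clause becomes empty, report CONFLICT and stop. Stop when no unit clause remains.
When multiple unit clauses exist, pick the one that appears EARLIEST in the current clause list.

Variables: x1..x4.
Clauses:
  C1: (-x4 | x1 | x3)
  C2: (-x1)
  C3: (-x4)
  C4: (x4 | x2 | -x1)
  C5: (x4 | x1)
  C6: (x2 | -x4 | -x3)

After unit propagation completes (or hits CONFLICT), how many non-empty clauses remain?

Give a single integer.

unit clause [-1] forces x1=F; simplify:
  drop 1 from [-4, 1, 3] -> [-4, 3]
  drop 1 from [4, 1] -> [4]
  satisfied 2 clause(s); 4 remain; assigned so far: [1]
unit clause [-4] forces x4=F; simplify:
  drop 4 from [4] -> [] (empty!)
  satisfied 3 clause(s); 1 remain; assigned so far: [1, 4]
CONFLICT (empty clause)

Answer: 0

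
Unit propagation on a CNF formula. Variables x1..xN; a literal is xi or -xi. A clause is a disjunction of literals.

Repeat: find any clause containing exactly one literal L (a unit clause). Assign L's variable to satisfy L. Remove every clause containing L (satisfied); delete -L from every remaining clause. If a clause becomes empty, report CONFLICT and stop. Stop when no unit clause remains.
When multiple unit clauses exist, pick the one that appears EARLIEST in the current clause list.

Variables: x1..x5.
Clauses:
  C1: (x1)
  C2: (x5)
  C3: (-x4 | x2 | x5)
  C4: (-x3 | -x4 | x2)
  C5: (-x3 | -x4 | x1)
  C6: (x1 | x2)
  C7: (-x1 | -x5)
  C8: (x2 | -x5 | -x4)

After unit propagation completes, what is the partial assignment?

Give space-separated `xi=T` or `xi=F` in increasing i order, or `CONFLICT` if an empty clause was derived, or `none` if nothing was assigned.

Answer: CONFLICT

Derivation:
unit clause [1] forces x1=T; simplify:
  drop -1 from [-1, -5] -> [-5]
  satisfied 3 clause(s); 5 remain; assigned so far: [1]
unit clause [5] forces x5=T; simplify:
  drop -5 from [-5] -> [] (empty!)
  drop -5 from [2, -5, -4] -> [2, -4]
  satisfied 2 clause(s); 3 remain; assigned so far: [1, 5]
CONFLICT (empty clause)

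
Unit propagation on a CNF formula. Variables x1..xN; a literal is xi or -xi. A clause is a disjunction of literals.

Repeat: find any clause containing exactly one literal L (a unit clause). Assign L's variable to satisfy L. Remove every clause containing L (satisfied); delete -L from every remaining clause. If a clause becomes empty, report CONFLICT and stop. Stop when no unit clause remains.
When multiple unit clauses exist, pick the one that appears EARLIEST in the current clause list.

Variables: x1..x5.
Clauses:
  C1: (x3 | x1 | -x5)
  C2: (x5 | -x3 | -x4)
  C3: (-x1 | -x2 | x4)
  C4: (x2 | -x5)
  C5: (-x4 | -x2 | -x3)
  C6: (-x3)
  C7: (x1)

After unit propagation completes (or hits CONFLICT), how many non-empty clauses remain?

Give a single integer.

unit clause [-3] forces x3=F; simplify:
  drop 3 from [3, 1, -5] -> [1, -5]
  satisfied 3 clause(s); 4 remain; assigned so far: [3]
unit clause [1] forces x1=T; simplify:
  drop -1 from [-1, -2, 4] -> [-2, 4]
  satisfied 2 clause(s); 2 remain; assigned so far: [1, 3]

Answer: 2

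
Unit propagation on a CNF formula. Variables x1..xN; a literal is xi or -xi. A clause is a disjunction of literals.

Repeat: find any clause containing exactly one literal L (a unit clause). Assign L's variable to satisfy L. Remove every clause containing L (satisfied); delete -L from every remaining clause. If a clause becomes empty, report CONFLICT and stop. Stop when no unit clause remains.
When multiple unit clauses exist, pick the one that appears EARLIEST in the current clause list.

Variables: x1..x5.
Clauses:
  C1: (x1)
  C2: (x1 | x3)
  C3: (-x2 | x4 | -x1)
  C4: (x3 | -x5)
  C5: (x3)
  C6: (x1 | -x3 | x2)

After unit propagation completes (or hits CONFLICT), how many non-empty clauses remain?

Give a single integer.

unit clause [1] forces x1=T; simplify:
  drop -1 from [-2, 4, -1] -> [-2, 4]
  satisfied 3 clause(s); 3 remain; assigned so far: [1]
unit clause [3] forces x3=T; simplify:
  satisfied 2 clause(s); 1 remain; assigned so far: [1, 3]

Answer: 1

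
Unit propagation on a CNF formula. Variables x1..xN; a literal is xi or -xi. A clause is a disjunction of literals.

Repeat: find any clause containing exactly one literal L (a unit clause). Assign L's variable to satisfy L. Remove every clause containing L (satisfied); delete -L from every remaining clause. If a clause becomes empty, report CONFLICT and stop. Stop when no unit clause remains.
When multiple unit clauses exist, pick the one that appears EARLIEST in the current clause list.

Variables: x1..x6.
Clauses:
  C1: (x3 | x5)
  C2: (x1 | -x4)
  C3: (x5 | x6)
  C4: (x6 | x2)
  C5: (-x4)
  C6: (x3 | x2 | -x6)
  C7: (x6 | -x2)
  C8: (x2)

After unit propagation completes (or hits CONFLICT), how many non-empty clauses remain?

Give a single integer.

Answer: 1

Derivation:
unit clause [-4] forces x4=F; simplify:
  satisfied 2 clause(s); 6 remain; assigned so far: [4]
unit clause [2] forces x2=T; simplify:
  drop -2 from [6, -2] -> [6]
  satisfied 3 clause(s); 3 remain; assigned so far: [2, 4]
unit clause [6] forces x6=T; simplify:
  satisfied 2 clause(s); 1 remain; assigned so far: [2, 4, 6]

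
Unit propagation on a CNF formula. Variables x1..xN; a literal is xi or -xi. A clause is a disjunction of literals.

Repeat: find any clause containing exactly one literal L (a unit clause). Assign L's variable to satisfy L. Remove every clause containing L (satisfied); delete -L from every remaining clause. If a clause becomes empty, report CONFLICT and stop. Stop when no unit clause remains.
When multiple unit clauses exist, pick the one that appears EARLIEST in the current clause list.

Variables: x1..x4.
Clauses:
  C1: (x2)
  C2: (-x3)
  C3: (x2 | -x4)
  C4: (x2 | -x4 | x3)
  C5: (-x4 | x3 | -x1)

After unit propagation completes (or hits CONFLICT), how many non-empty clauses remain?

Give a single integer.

unit clause [2] forces x2=T; simplify:
  satisfied 3 clause(s); 2 remain; assigned so far: [2]
unit clause [-3] forces x3=F; simplify:
  drop 3 from [-4, 3, -1] -> [-4, -1]
  satisfied 1 clause(s); 1 remain; assigned so far: [2, 3]

Answer: 1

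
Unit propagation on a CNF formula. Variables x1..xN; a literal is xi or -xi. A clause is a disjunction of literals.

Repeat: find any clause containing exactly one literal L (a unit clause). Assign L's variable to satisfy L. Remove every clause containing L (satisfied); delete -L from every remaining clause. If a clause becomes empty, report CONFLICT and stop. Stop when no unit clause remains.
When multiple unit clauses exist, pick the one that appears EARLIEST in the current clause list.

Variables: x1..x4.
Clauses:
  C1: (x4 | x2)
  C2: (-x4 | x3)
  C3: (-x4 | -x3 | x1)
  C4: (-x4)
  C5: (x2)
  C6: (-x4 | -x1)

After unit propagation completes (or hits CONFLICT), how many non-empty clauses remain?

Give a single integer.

unit clause [-4] forces x4=F; simplify:
  drop 4 from [4, 2] -> [2]
  satisfied 4 clause(s); 2 remain; assigned so far: [4]
unit clause [2] forces x2=T; simplify:
  satisfied 2 clause(s); 0 remain; assigned so far: [2, 4]

Answer: 0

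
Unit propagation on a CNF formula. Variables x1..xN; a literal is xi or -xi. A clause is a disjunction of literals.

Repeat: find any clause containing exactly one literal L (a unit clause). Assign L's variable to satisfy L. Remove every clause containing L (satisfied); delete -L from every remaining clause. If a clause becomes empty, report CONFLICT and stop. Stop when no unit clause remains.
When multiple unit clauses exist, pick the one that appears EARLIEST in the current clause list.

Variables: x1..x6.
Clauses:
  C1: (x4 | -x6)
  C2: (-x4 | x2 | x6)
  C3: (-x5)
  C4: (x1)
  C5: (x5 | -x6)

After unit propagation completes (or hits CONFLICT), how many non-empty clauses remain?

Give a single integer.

Answer: 1

Derivation:
unit clause [-5] forces x5=F; simplify:
  drop 5 from [5, -6] -> [-6]
  satisfied 1 clause(s); 4 remain; assigned so far: [5]
unit clause [1] forces x1=T; simplify:
  satisfied 1 clause(s); 3 remain; assigned so far: [1, 5]
unit clause [-6] forces x6=F; simplify:
  drop 6 from [-4, 2, 6] -> [-4, 2]
  satisfied 2 clause(s); 1 remain; assigned so far: [1, 5, 6]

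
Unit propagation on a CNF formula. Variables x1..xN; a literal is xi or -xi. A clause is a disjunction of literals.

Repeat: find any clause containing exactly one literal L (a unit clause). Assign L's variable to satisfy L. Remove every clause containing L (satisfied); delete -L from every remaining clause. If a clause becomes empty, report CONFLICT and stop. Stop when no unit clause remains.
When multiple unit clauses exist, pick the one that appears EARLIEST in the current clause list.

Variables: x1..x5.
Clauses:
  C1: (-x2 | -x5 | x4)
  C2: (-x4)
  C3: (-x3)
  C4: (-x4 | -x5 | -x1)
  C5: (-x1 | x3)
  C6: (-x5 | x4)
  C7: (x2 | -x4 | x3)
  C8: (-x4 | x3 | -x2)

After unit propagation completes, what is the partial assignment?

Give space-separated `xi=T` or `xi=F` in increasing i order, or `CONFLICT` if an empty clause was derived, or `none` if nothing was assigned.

Answer: x1=F x3=F x4=F x5=F

Derivation:
unit clause [-4] forces x4=F; simplify:
  drop 4 from [-2, -5, 4] -> [-2, -5]
  drop 4 from [-5, 4] -> [-5]
  satisfied 4 clause(s); 4 remain; assigned so far: [4]
unit clause [-3] forces x3=F; simplify:
  drop 3 from [-1, 3] -> [-1]
  satisfied 1 clause(s); 3 remain; assigned so far: [3, 4]
unit clause [-1] forces x1=F; simplify:
  satisfied 1 clause(s); 2 remain; assigned so far: [1, 3, 4]
unit clause [-5] forces x5=F; simplify:
  satisfied 2 clause(s); 0 remain; assigned so far: [1, 3, 4, 5]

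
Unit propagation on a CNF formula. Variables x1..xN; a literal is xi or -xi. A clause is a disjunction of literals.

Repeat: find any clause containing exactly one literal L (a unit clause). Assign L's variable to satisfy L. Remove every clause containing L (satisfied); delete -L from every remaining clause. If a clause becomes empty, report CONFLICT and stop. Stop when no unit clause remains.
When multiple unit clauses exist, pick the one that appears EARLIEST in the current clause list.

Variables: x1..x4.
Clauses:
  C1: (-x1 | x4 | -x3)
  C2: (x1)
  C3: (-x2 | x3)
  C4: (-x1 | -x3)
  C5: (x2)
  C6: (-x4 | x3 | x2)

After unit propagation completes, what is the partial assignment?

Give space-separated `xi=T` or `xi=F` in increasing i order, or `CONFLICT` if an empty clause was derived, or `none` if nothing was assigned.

Answer: CONFLICT

Derivation:
unit clause [1] forces x1=T; simplify:
  drop -1 from [-1, 4, -3] -> [4, -3]
  drop -1 from [-1, -3] -> [-3]
  satisfied 1 clause(s); 5 remain; assigned so far: [1]
unit clause [-3] forces x3=F; simplify:
  drop 3 from [-2, 3] -> [-2]
  drop 3 from [-4, 3, 2] -> [-4, 2]
  satisfied 2 clause(s); 3 remain; assigned so far: [1, 3]
unit clause [-2] forces x2=F; simplify:
  drop 2 from [2] -> [] (empty!)
  drop 2 from [-4, 2] -> [-4]
  satisfied 1 clause(s); 2 remain; assigned so far: [1, 2, 3]
CONFLICT (empty clause)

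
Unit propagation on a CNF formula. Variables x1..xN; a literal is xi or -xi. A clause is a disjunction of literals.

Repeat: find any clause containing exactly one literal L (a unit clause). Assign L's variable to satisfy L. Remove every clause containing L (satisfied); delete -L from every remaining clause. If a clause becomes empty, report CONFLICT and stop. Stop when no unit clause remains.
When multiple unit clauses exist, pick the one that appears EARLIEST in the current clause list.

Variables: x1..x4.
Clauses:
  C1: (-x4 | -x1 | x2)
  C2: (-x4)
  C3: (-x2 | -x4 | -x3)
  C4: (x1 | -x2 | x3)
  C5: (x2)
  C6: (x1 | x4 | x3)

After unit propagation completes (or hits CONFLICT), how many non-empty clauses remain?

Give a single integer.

Answer: 2

Derivation:
unit clause [-4] forces x4=F; simplify:
  drop 4 from [1, 4, 3] -> [1, 3]
  satisfied 3 clause(s); 3 remain; assigned so far: [4]
unit clause [2] forces x2=T; simplify:
  drop -2 from [1, -2, 3] -> [1, 3]
  satisfied 1 clause(s); 2 remain; assigned so far: [2, 4]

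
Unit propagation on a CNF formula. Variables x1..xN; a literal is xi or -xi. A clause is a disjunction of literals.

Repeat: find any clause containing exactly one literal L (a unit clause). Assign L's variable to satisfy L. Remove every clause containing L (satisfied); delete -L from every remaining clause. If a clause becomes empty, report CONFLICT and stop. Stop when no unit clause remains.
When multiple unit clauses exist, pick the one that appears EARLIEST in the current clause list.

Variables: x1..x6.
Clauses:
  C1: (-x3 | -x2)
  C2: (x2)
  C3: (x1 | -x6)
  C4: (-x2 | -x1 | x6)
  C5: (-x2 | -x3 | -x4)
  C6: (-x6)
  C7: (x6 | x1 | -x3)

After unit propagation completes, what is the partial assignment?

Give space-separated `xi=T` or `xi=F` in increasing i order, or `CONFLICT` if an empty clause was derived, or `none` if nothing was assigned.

unit clause [2] forces x2=T; simplify:
  drop -2 from [-3, -2] -> [-3]
  drop -2 from [-2, -1, 6] -> [-1, 6]
  drop -2 from [-2, -3, -4] -> [-3, -4]
  satisfied 1 clause(s); 6 remain; assigned so far: [2]
unit clause [-3] forces x3=F; simplify:
  satisfied 3 clause(s); 3 remain; assigned so far: [2, 3]
unit clause [-6] forces x6=F; simplify:
  drop 6 from [-1, 6] -> [-1]
  satisfied 2 clause(s); 1 remain; assigned so far: [2, 3, 6]
unit clause [-1] forces x1=F; simplify:
  satisfied 1 clause(s); 0 remain; assigned so far: [1, 2, 3, 6]

Answer: x1=F x2=T x3=F x6=F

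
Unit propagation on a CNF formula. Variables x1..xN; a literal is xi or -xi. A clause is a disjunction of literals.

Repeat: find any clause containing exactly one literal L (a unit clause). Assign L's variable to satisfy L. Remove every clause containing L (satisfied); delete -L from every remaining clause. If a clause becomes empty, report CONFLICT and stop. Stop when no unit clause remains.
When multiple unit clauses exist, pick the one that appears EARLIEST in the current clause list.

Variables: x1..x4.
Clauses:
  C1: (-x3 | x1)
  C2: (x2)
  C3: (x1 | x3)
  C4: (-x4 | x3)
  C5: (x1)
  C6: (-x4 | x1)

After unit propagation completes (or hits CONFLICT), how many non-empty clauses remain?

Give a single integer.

Answer: 1

Derivation:
unit clause [2] forces x2=T; simplify:
  satisfied 1 clause(s); 5 remain; assigned so far: [2]
unit clause [1] forces x1=T; simplify:
  satisfied 4 clause(s); 1 remain; assigned so far: [1, 2]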